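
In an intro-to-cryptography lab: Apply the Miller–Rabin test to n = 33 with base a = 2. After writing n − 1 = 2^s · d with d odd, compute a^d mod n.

n − 1 = 32 = 2^5 · 1, so s = 5 and d = 1.
2^1 mod 33 = 2.

2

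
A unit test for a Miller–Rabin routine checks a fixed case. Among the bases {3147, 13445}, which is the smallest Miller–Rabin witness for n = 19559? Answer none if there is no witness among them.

none

n − 1 = 19558 = 2^1 · 9779, so s = 1 and d = 9779.
Base 3147: x_0 = 3147^9779 mod 19559 = 1. x_0 = 1, so 3147 is not a witness.
Base 13445: x_0 = 13445^9779 mod 19559 = 19558. x_0 = 19558 ≡ −1, so 13445 is not a witness.
No listed base is a witness for 19559.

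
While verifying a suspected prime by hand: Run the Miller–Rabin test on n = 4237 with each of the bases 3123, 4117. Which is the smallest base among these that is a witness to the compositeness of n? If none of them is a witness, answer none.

4117

n − 1 = 4236 = 2^2 · 1059, so s = 2 and d = 1059.
Base 3123: x_0 = 3123^1059 mod 4237 = 1. x_0 = 1, so 3123 is not a witness.
Base 4117: x_0 = 4117^1059 mod 4237 = 4169. x_0 is neither 1 nor 4236, so continue squaring. x_1 = 4169^2 mod 4237 = 387. Reached i = s−1 = 1 without hitting −1: 4117 is a Miller–Rabin witness and 4237 is composite.
The smallest witness among the given bases is 4117.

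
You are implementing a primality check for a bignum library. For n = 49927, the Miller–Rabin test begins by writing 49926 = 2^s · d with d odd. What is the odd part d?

Halving: 49926 → 24963; 24963 is odd.
So 49926 = 2^1 · 24963.

24963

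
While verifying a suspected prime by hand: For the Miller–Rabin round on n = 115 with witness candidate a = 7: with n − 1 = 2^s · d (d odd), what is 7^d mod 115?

112

n − 1 = 114 = 2^1 · 57, so s = 1 and d = 57.
7^57 mod 115 = 112.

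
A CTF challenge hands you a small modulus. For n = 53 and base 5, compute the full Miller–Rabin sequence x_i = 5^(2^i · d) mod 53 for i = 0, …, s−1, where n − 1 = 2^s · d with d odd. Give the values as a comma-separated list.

n − 1 = 52 = 2^2 · 13, so s = 2 and d = 13.
x_0 = 5^13 mod 53 = 23.
x_1 = 23^2 mod 53 = 52.

23, 52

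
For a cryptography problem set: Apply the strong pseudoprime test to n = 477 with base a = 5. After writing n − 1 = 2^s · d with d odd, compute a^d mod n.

n − 1 = 476 = 2^2 · 119, so s = 2 and d = 119.
Repeated squaring mod 477: 5^1 ≡ 5, 5^2 ≡ 25, 5^4 ≡ 148, 5^8 ≡ 439, 5^16 ≡ 13, 5^32 ≡ 169, 5^64 ≡ 418.
119 = 64 + 32 + 16 + 4 + 2 + 1, so 5^119 ≡ 418·169·13·148·25·5 ≡ 416 (mod 477).

416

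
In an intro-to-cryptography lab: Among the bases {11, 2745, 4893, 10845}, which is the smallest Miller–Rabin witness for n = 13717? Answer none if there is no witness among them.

n − 1 = 13716 = 2^2 · 3429, so s = 2 and d = 3429.
Base 11: x_0 = 11^3429 mod 13717 = 7271. x_0 is neither 1 nor 13716, so continue squaring. x_1 = 7271^2 mod 13717 = 2123. Reached i = s−1 = 1 without hitting −1: 11 is a Miller–Rabin witness and 13717 is composite.
Base 2745: x_0 = 2745^3429 mod 13717 = 2323. x_0 is neither 1 nor 13716, so continue squaring. x_1 = 2323^2 mod 13717 = 5548. Reached i = s−1 = 1 without hitting −1: 2745 is a Miller–Rabin witness and 13717 is composite.
Base 4893: x_0 = 4893^3429 mod 13717 = 2447. x_0 is neither 1 nor 13716, so continue squaring. x_1 = 2447^2 mod 13717 = 7197. Reached i = s−1 = 1 without hitting −1: 4893 is a Miller–Rabin witness and 13717 is composite.
Base 10845: x_0 = 10845^3429 mod 13717 = 5422. x_0 is neither 1 nor 13716, so continue squaring. x_1 = 5422^2 mod 13717 = 2553. Reached i = s−1 = 1 without hitting −1: 10845 is a Miller–Rabin witness and 13717 is composite.
The smallest witness among the given bases is 11.

11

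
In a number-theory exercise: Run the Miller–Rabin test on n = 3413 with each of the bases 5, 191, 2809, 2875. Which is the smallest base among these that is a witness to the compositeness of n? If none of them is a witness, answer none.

none

n − 1 = 3412 = 2^2 · 853, so s = 2 and d = 853.
Base 5: x_0 = 5^853 mod 3413 = 1942. x_0 is neither 1 nor 3412, so continue squaring. x_1 = 1942^2 mod 3413 = 3412. x_1 ≡ −1, so 5 is not a witness.
Base 191: x_0 = 191^853 mod 3413 = 1471. x_0 is neither 1 nor 3412, so continue squaring. x_1 = 1471^2 mod 3413 = 3412. x_1 ≡ −1, so 191 is not a witness.
Base 2809: x_0 = 2809^853 mod 3413 = 3412. x_0 = 3412 ≡ −1, so 2809 is not a witness.
Base 2875: x_0 = 2875^853 mod 3413 = 1471. x_0 is neither 1 nor 3412, so continue squaring. x_1 = 1471^2 mod 3413 = 3412. x_1 ≡ −1, so 2875 is not a witness.
No listed base is a witness for 3413.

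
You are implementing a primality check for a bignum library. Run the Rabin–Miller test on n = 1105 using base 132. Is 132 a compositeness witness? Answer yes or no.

no

n − 1 = 1104 = 2^4 · 69, so s = 4 and d = 69.
x_0 = 132^69 mod 1105 = 642.
x_0 is neither 1 nor 1104, so continue squaring.
x_1 = 642^2 mod 1105 = 1104.
x_1 ≡ −1, so 132 is not a witness.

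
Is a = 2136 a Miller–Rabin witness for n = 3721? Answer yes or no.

yes

n − 1 = 3720 = 2^3 · 465, so s = 3 and d = 465.
Repeated squaring mod 3721: 2136^1 ≡ 2136, 2136^2 ≡ 550, 2136^4 ≡ 1099, 2136^8 ≡ 2197, 2136^16 ≡ 672, 2136^32 ≡ 1343, 2136^64 ≡ 2685, 2136^128 ≡ 1648, 2136^256 ≡ 3295.
465 = 256 + 128 + 64 + 16 + 1, so 2136^465 ≡ 3295·1648·2685·672·2136 ≡ 2990 (mod 3721).
x_0 = 2136^465 mod 3721 = 2990.
x_0 is neither 1 nor 3720, so continue squaring.
x_1 = 2990^2 mod 3721 = 2258.
x_2 = 2258^2 mod 3721 = 794.
Reached i = s−1 = 2 without hitting −1: 2136 is a Miller–Rabin witness and 3721 is composite.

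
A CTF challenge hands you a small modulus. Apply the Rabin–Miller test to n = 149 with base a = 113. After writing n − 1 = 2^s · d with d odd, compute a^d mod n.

n − 1 = 148 = 2^2 · 37, so s = 2 and d = 37.
Repeated squaring mod 149: 113^1 ≡ 113, 113^2 ≡ 104, 113^4 ≡ 88, 113^8 ≡ 145, 113^16 ≡ 16, 113^32 ≡ 107.
37 = 32 + 4 + 1, so 113^37 ≡ 107·88·113 ≡ 148 (mod 149).

148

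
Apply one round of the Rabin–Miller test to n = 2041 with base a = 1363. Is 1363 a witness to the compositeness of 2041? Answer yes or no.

n − 1 = 2040 = 2^3 · 255, so s = 3 and d = 255.
Repeated squaring mod 2041: 1363^1 ≡ 1363, 1363^2 ≡ 459, 1363^4 ≡ 458, 1363^8 ≡ 1582, 1363^16 ≡ 458, 1363^32 ≡ 1582, 1363^64 ≡ 458, 1363^128 ≡ 1582.
255 = 128 + 64 + 32 + 16 + 8 + 4 + 2 + 1, so 1363^255 ≡ 1582·458·1582·458·1582·458·459·1363 ≡ 1071 (mod 2041).
x_0 = 1363^255 mod 2041 = 1071.
x_0 is neither 1 nor 2040, so continue squaring.
x_1 = 1071^2 mod 2041 = 2040.
x_1 ≡ −1, so 1363 is not a witness.

no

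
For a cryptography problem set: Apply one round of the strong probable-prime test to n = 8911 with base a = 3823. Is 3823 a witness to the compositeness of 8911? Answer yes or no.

no

n − 1 = 8910 = 2^1 · 4455, so s = 1 and d = 4455.
x_0 = 3823^4455 mod 8911 = 1.
x_0 = 1, so 3823 is not a witness.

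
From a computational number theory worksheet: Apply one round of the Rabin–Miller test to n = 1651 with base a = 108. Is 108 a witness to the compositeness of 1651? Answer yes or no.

no

n − 1 = 1650 = 2^1 · 825, so s = 1 and d = 825.
Repeated squaring mod 1651: 108^1 ≡ 108, 108^2 ≡ 107, 108^4 ≡ 1543, 108^8 ≡ 107, 108^16 ≡ 1543, 108^32 ≡ 107, 108^64 ≡ 1543, 108^128 ≡ 107, 108^256 ≡ 1543, 108^512 ≡ 107.
825 = 512 + 256 + 32 + 16 + 8 + 1, so 108^825 ≡ 107·1543·107·1543·107·108 ≡ 1650 (mod 1651).
x_0 = 108^825 mod 1651 = 1650.
x_0 = 1650 ≡ −1, so 108 is not a witness.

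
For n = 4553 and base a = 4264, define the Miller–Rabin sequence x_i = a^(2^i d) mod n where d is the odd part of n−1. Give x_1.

n − 1 = 4552 = 2^3 · 569, so s = 3 and d = 569.
By repeated squaring, 4264^569 ≡ 3278 (mod 4553).
x_0 = 3278.
x_1 = 3278^2 mod 4553 = 204.

204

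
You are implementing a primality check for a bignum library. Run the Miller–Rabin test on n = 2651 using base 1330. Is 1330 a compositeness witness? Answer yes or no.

yes

n − 1 = 2650 = 2^1 · 1325, so s = 1 and d = 1325.
x_0 = 1330^1325 mod 2651 = 934.
x_0 ∉ {1, 2650} and s = 1, so 1330 is a Miller–Rabin witness and 2651 is composite.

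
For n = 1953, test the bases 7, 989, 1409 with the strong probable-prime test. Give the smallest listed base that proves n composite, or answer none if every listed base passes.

7

n − 1 = 1952 = 2^5 · 61, so s = 5 and d = 61.
Base 7: x_0 = 7^61 mod 1953 = 7. x_0 is neither 1 nor 1952, so continue squaring. x_1 = 7^2 mod 1953 = 49. x_2 = 49^2 mod 1953 = 448. x_3 = 448^2 mod 1953 = 1498. x_4 = 1498^2 mod 1953 = 7. Reached i = s−1 = 4 without hitting −1: 7 is a Miller–Rabin witness and 1953 is composite.
Base 989: x_0 = 989^61 mod 1953 = 989. x_0 is neither 1 nor 1952, so continue squaring. x_1 = 989^2 mod 1953 = 1621. x_2 = 1621^2 mod 1953 = 856. x_3 = 856^2 mod 1953 = 361. x_4 = 361^2 mod 1953 = 1423. Reached i = s−1 = 4 without hitting −1: 989 is a Miller–Rabin witness and 1953 is composite.
Base 1409: x_0 = 1409^61 mod 1953 = 1409. x_0 is neither 1 nor 1952, so continue squaring. x_1 = 1409^2 mod 1953 = 1033. x_2 = 1033^2 mod 1953 = 751. x_3 = 751^2 mod 1953 = 1537. x_4 = 1537^2 mod 1953 = 1192. Reached i = s−1 = 4 without hitting −1: 1409 is a Miller–Rabin witness and 1953 is composite.
The smallest witness among the given bases is 7.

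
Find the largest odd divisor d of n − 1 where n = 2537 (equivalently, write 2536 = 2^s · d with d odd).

317

Halving: 2536 → 1268 → 634 → 317; 317 is odd.
So 2536 = 2^3 · 317.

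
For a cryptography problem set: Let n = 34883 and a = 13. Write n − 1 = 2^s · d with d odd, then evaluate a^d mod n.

1

n − 1 = 34882 = 2^1 · 17441, so s = 1 and d = 17441.
Repeated squaring mod 34883: 13^1 ≡ 13, 13^2 ≡ 169, 13^4 ≡ 28561, 13^8 ≡ 26649, 13^16 ≡ 21087, 13^32 ≡ 7968, 13^64 ≡ 1964, 13^128 ≡ 20166, 13^256 ≡ 1542, 13^512 ≡ 5720, 13^1024 ≡ 33029, 13^2048 ≡ 18782, 13^4096 ≡ 26628, 13^8192 ≡ 18526, 13^16384 ≡ 33722.
17441 = 16384 + 1024 + 32 + 1, so 13^17441 ≡ 33722·33029·7968·13 ≡ 1 (mod 34883).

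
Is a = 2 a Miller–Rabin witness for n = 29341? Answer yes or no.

no

n − 1 = 29340 = 2^2 · 7335, so s = 2 and d = 7335.
Repeated squaring mod 29341: 2^1 ≡ 2, 2^2 ≡ 4, 2^4 ≡ 16, 2^8 ≡ 256, 2^16 ≡ 6854, 2^32 ≡ 2375, 2^64 ≡ 7153, 2^128 ≡ 24046, 2^256 ≡ 16370, 2^512 ≡ 5547, 2^1024 ≡ 19841, 2^2048 ≡ 26425, 2^4096 ≡ 23507.
7335 = 4096 + 2048 + 1024 + 128 + 32 + 4 + 2 + 1, so 2^7335 ≡ 23507·26425·19841·24046·2375·16·4·2 ≡ 26424 (mod 29341).
x_0 = 2^7335 mod 29341 = 26424.
x_0 is neither 1 nor 29340, so continue squaring.
x_1 = 26424^2 mod 29341 = 29340.
x_1 ≡ −1, so 2 is not a witness.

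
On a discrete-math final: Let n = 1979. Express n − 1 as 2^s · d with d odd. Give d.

Halving: 1978 → 989; 989 is odd.
So 1978 = 2^1 · 989.

989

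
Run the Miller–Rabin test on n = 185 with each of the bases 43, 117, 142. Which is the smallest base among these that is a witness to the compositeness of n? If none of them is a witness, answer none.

n − 1 = 184 = 2^3 · 23, so s = 3 and d = 23.
Base 43: x_0 = 43^23 mod 185 = 142. x_0 is neither 1 nor 184, so continue squaring. x_1 = 142^2 mod 185 = 184. x_1 ≡ −1, so 43 is not a witness.
Base 117: x_0 = 117^23 mod 185 = 68. x_0 is neither 1 nor 184, so continue squaring. x_1 = 68^2 mod 185 = 184. x_1 ≡ −1, so 117 is not a witness.
Base 142: x_0 = 142^23 mod 185 = 43. x_0 is neither 1 nor 184, so continue squaring. x_1 = 43^2 mod 185 = 184. x_1 ≡ −1, so 142 is not a witness.
No listed base is a witness for 185.

none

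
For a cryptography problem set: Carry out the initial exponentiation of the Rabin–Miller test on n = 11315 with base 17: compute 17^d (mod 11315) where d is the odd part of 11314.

5322

n − 1 = 11314 = 2^1 · 5657, so s = 1 and d = 5657.
By repeated squaring, 17^5657 ≡ 5322 (mod 11315).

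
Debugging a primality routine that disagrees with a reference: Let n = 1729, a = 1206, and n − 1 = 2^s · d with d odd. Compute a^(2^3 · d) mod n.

n − 1 = 1728 = 2^6 · 27, so s = 6 and d = 27.
Repeated squaring mod 1729: 1206^1 ≡ 1206, 1206^2 ≡ 347, 1206^4 ≡ 1108, 1206^8 ≡ 74, 1206^16 ≡ 289.
27 = 16 + 8 + 2 + 1, so 1206^27 ≡ 289·74·347·1206 ≡ 1065 (mod 1729).
x_0 = 1065.
x_1 = 1065^2 mod 1729 = 1.
x_2 = 1^2 mod 1729 = 1.
x_3 = 1^2 mod 1729 = 1.

1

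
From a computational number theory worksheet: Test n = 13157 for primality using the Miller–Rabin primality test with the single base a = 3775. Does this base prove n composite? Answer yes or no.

n − 1 = 13156 = 2^2 · 3289, so s = 2 and d = 3289.
x_0 = 3775^3289 mod 13157 = 13097.
x_0 is neither 1 nor 13156, so continue squaring.
x_1 = 13097^2 mod 13157 = 3600.
Reached i = s−1 = 1 without hitting −1: 3775 is a Miller–Rabin witness and 13157 is composite.

yes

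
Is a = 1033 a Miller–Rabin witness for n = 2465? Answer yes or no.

no

n − 1 = 2464 = 2^5 · 77, so s = 5 and d = 77.
x_0 = 1033^77 mod 2465 = 1288.
x_0 is neither 1 nor 2464, so continue squaring.
x_1 = 1288^2 mod 2465 = 2464.
x_1 ≡ −1, so 1033 is not a witness.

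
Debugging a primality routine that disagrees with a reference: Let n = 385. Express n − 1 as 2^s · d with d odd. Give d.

Halving: 384 → 192 → 96 → 48 → 24 → 12 → 6 → 3; 3 is odd.
So 384 = 2^7 · 3.

3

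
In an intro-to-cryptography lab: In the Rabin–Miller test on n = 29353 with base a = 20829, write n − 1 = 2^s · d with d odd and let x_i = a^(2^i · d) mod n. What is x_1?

n − 1 = 29352 = 2^3 · 3669, so s = 3 and d = 3669.
Repeated squaring mod 29353: 20829^1 ≡ 20829, 20829^2 ≡ 9901, 20829^4 ≡ 20134, 20829^8 ≡ 13026, 20829^16 ≡ 16336, 20829^32 ≡ 16773, 20829^64 ≡ 14377, 20829^128 ≡ 23656, 20829^256 ≡ 20744, 20829^512 ≡ 27909, 20829^1024 ≡ 1073, 20829^2048 ≡ 6562.
3669 = 2048 + 1024 + 512 + 64 + 16 + 4 + 1, so 20829^3669 ≡ 6562·1073·27909·14377·16336·20134·20829 ≡ 515 (mod 29353).
x_0 = 515.
x_1 = 515^2 mod 29353 = 1048.

1048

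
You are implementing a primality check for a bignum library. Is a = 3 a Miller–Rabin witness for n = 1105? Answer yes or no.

n − 1 = 1104 = 2^4 · 69, so s = 4 and d = 69.
x_0 = 3^69 mod 1105 = 1093.
x_0 is neither 1 nor 1104, so continue squaring.
x_1 = 1093^2 mod 1105 = 144.
x_2 = 144^2 mod 1105 = 846.
x_3 = 846^2 mod 1105 = 781.
Reached i = s−1 = 3 without hitting −1: 3 is a Miller–Rabin witness and 1105 is composite.

yes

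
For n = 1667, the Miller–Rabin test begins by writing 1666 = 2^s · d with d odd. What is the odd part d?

Halving: 1666 → 833; 833 is odd.
So 1666 = 2^1 · 833.

833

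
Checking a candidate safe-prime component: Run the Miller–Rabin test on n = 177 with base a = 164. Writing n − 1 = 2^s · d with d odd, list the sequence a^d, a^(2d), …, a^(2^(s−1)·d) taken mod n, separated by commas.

122, 16, 79, 46

n − 1 = 176 = 2^4 · 11, so s = 4 and d = 11.
x_0 = 164^11 mod 177 = 122.
x_1 = 122^2 mod 177 = 16.
x_2 = 16^2 mod 177 = 79.
x_3 = 79^2 mod 177 = 46.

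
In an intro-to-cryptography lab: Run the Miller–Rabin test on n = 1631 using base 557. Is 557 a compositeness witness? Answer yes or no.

n − 1 = 1630 = 2^1 · 815, so s = 1 and d = 815.
x_0 = 557^815 mod 1631 = 282.
x_0 ∉ {1, 1630} and s = 1, so 557 is a Miller–Rabin witness and 1631 is composite.

yes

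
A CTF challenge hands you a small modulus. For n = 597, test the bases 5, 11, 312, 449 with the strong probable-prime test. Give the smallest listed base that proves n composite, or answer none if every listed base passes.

n − 1 = 596 = 2^2 · 149, so s = 2 and d = 149.
Base 5: x_0 = 5^149 mod 597 = 521. x_0 is neither 1 nor 596, so continue squaring. x_1 = 521^2 mod 597 = 403. Reached i = s−1 = 1 without hitting −1: 5 is a Miller–Rabin witness and 597 is composite.
Base 11: x_0 = 11^149 mod 597 = 335. x_0 is neither 1 nor 596, so continue squaring. x_1 = 335^2 mod 597 = 586. Reached i = s−1 = 1 without hitting −1: 11 is a Miller–Rabin witness and 597 is composite.
Base 312: x_0 = 312^149 mod 597 = 420. x_0 is neither 1 nor 596, so continue squaring. x_1 = 420^2 mod 597 = 285. Reached i = s−1 = 1 without hitting −1: 312 is a Miller–Rabin witness and 597 is composite.
Base 449: x_0 = 449^149 mod 597 = 161. x_0 is neither 1 nor 596, so continue squaring. x_1 = 161^2 mod 597 = 250. Reached i = s−1 = 1 without hitting −1: 449 is a Miller–Rabin witness and 597 is composite.
The smallest witness among the given bases is 5.

5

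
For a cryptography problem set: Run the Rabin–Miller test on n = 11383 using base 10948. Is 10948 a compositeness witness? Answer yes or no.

no

n − 1 = 11382 = 2^1 · 5691, so s = 1 and d = 5691.
x_0 = 10948^5691 mod 11383 = 1.
x_0 = 1, so 10948 is not a witness.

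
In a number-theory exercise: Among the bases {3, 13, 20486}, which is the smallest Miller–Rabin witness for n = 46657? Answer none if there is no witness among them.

n − 1 = 46656 = 2^6 · 729, so s = 6 and d = 729.
Base 3: x_0 = 3^729 mod 46657 = 19683. x_0 is neither 1 nor 46656, so continue squaring. x_1 = 19683^2 mod 46657 = 27418. x_2 = 27418^2 mod 46657 = 9140. x_3 = 9140^2 mod 46657 = 23570. x_4 = 23570^2 mod 46657 = 1. x_4 = 1 but x_3 ≠ ±1, a nontrivial square root of 1 — 3 is a witness and 46657 is composite.
Base 13: x_0 = 13^729 mod 46657 = 35230. x_0 is neither 1 nor 46656, so continue squaring. x_1 = 35230^2 mod 46657 = 30043. x_2 = 30043^2 mod 46657 = 2184. x_3 = 2184^2 mod 46657 = 10842. x_4 = 10842^2 mod 46657 = 19981. x_5 = 19981^2 mod 46657 = 43069. Reached i = s−1 = 5 without hitting −1: 13 is a Miller–Rabin witness and 46657 is composite.
Base 20486: x_0 = 20486^729 mod 46657 = 16908. x_0 is neither 1 nor 46656, so continue squaring. x_1 = 16908^2 mod 46657 = 13025. x_2 = 13025^2 mod 46657 = 5773. x_3 = 5773^2 mod 46657 = 14431. x_4 = 14431^2 mod 46657 = 23570. x_5 = 23570^2 mod 46657 = 1. x_5 = 1 but x_4 ≠ ±1, a nontrivial square root of 1 — 20486 is a witness and 46657 is composite.
The smallest witness among the given bases is 3.

3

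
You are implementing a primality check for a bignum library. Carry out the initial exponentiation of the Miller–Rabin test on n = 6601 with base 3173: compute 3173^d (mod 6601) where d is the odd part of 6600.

1149

n − 1 = 6600 = 2^3 · 825, so s = 3 and d = 825.
Repeated squaring mod 6601: 3173^1 ≡ 3173, 3173^2 ≡ 1404, 3173^4 ≡ 4118, 3173^8 ≡ 6556, 3173^16 ≡ 2025, 3173^32 ≡ 1404, 3173^64 ≡ 4118, 3173^128 ≡ 6556, 3173^256 ≡ 2025, 3173^512 ≡ 1404.
825 = 512 + 256 + 32 + 16 + 8 + 1, so 3173^825 ≡ 1404·2025·1404·2025·6556·3173 ≡ 1149 (mod 6601).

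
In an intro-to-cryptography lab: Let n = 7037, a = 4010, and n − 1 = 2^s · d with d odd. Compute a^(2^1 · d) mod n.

4018

n − 1 = 7036 = 2^2 · 1759, so s = 2 and d = 1759.
Repeated squaring mod 7037: 4010^1 ≡ 4010, 4010^2 ≡ 555, 4010^4 ≡ 5434, 4010^8 ≡ 1104, 4010^16 ≡ 1415, 4010^32 ≡ 3717, 4010^64 ≡ 2458, 4010^128 ≡ 4018, 4010^256 ≡ 1446, 4010^512 ≡ 927, 4010^1024 ≡ 815.
1759 = 1024 + 512 + 128 + 64 + 16 + 8 + 4 + 2 + 1, so 4010^1759 ≡ 815·927·4018·2458·1415·1104·5434·555·4010 ≡ 4579 (mod 7037).
x_0 = 4579.
x_1 = 4579^2 mod 7037 = 4018.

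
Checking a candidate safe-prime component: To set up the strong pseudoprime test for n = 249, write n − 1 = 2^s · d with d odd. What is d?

31

Halving: 248 → 124 → 62 → 31; 31 is odd.
So 248 = 2^3 · 31.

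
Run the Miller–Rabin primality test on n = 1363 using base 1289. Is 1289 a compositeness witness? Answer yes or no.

n − 1 = 1362 = 2^1 · 681, so s = 1 and d = 681.
Repeated squaring mod 1363: 1289^1 ≡ 1289, 1289^2 ≡ 24, 1289^4 ≡ 576, 1289^8 ≡ 567, 1289^16 ≡ 1184, 1289^32 ≡ 692, 1289^64 ≡ 451, 1289^128 ≡ 314, 1289^256 ≡ 460, 1289^512 ≡ 335.
681 = 512 + 128 + 32 + 8 + 1, so 1289^681 ≡ 335·314·692·567·1289 ≡ 875 (mod 1363).
x_0 = 1289^681 mod 1363 = 875.
x_0 ∉ {1, 1362} and s = 1, so 1289 is a Miller–Rabin witness and 1363 is composite.

yes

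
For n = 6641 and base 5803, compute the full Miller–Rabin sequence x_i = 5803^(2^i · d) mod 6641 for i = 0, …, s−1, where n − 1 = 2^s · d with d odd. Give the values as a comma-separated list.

n − 1 = 6640 = 2^4 · 415, so s = 4 and d = 415.
x_0 = 5803^415 mod 6641 = 4532.
x_1 = 4532^2 mod 6641 = 5052.
x_2 = 5052^2 mod 6641 = 1341.
x_3 = 1341^2 mod 6641 = 5211.

4532, 5052, 1341, 5211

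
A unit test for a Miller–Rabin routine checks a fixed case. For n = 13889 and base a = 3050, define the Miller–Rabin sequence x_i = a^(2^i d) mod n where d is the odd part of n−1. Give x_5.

681

n − 1 = 13888 = 2^6 · 217, so s = 6 and d = 217.
By repeated squaring, 3050^217 ≡ 11315 (mod 13889).
x_0 = 11315.
x_1 = 11315^2 mod 13889 = 423.
x_2 = 423^2 mod 13889 = 12261.
x_3 = 12261^2 mod 13889 = 11474.
x_4 = 11474^2 mod 13889 = 12734.
x_5 = 12734^2 mod 13889 = 681.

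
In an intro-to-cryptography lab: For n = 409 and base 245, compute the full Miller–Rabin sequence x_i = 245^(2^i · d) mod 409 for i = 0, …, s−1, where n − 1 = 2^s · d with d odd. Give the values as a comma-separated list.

n − 1 = 408 = 2^3 · 51, so s = 3 and d = 51.
x_0 = 245^51 mod 409 = 266.
x_1 = 266^2 mod 409 = 408.
x_2 = 408^2 mod 409 = 1.

266, 408, 1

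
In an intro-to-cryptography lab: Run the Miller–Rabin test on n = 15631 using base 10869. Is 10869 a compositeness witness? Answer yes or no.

yes

n − 1 = 15630 = 2^1 · 7815, so s = 1 and d = 7815.
x_0 = 10869^7815 mod 15631 = 6425.
x_0 ∉ {1, 15630} and s = 1, so 10869 is a Miller–Rabin witness and 15631 is composite.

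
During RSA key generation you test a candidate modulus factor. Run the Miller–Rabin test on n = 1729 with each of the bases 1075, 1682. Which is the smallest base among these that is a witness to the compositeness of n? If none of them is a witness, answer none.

n − 1 = 1728 = 2^6 · 27, so s = 6 and d = 27.
Base 1075: x_0 = 1075^27 mod 1729 = 1. x_0 = 1, so 1075 is not a witness.
Base 1682: x_0 = 1682^27 mod 1729 = 645. x_0 is neither 1 nor 1728, so continue squaring. x_1 = 645^2 mod 1729 = 1065. x_2 = 1065^2 mod 1729 = 1. x_2 = 1 but x_1 ≠ ±1, a nontrivial square root of 1 — 1682 is a witness and 1729 is composite.
The smallest witness among the given bases is 1682.

1682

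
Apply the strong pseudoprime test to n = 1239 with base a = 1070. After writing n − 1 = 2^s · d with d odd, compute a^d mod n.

n − 1 = 1238 = 2^1 · 619, so s = 1 and d = 619.
1070^619 mod 1239 = 356.

356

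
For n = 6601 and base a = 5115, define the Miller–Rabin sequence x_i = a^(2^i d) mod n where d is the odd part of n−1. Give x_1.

1

n − 1 = 6600 = 2^3 · 825, so s = 3 and d = 825.
x_0 = 5115^825 mod 6601 = 5452.
x_1 = 5452^2 mod 6601 = 1.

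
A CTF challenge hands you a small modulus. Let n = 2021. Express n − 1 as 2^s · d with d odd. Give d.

Halving: 2020 → 1010 → 505; 505 is odd.
So 2020 = 2^2 · 505.

505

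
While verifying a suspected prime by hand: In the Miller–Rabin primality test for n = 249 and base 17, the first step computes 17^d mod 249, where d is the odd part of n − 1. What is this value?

116

n − 1 = 248 = 2^3 · 31, so s = 3 and d = 31.
17^31 mod 249 = 116.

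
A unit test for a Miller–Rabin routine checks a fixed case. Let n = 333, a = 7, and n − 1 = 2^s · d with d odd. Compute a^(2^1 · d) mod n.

n − 1 = 332 = 2^2 · 83, so s = 2 and d = 83.
x_0 = 7^83 mod 333 = 49.
x_1 = 49^2 mod 333 = 70.

70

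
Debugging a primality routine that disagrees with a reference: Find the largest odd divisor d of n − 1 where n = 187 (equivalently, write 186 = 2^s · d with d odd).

Halving: 186 → 93; 93 is odd.
So 186 = 2^1 · 93.

93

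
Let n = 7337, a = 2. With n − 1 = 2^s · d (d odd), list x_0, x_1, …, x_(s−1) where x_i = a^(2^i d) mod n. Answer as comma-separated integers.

n − 1 = 7336 = 2^3 · 917, so s = 3 and d = 917.
x_0 = 2^917 mod 7337 = 568.
x_1 = 568^2 mod 7337 = 7133.
x_2 = 7133^2 mod 7337 = 4931.

568, 7133, 4931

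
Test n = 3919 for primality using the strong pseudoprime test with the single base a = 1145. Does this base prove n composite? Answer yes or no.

n − 1 = 3918 = 2^1 · 1959, so s = 1 and d = 1959.
x_0 = 1145^1959 mod 3919 = 1.
x_0 = 1, so 1145 is not a witness.

no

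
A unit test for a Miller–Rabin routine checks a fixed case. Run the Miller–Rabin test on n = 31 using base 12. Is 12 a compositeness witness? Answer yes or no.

no

n − 1 = 30 = 2^1 · 15, so s = 1 and d = 15.
x_0 = 12^15 mod 31 = 30.
x_0 = 30 ≡ −1, so 12 is not a witness.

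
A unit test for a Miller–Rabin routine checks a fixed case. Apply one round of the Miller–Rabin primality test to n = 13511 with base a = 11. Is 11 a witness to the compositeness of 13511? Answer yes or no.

n − 1 = 13510 = 2^1 · 6755, so s = 1 and d = 6755.
By repeated squaring, 11^6755 ≡ 3461 (mod 13511).
x_0 = 11^6755 mod 13511 = 3461.
x_0 ∉ {1, 13510} and s = 1, so 11 is a Miller–Rabin witness and 13511 is composite.

yes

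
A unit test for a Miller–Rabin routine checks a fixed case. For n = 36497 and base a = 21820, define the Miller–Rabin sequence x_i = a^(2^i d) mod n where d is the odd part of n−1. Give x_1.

9172

n − 1 = 36496 = 2^4 · 2281, so s = 4 and d = 2281.
x_0 = 21820^2281 mod 36497 = 10459.
x_1 = 10459^2 mod 36497 = 9172.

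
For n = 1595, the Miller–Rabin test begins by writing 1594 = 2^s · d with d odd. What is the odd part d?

797

Halving: 1594 → 797; 797 is odd.
So 1594 = 2^1 · 797.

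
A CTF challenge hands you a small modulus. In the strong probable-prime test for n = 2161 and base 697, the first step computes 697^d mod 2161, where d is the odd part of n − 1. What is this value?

n − 1 = 2160 = 2^4 · 135, so s = 4 and d = 135.
By repeated squaring, 697^135 ≡ 238 (mod 2161).

238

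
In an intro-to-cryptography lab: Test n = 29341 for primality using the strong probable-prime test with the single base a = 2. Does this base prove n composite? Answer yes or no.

no

n − 1 = 29340 = 2^2 · 7335, so s = 2 and d = 7335.
Repeated squaring mod 29341: 2^1 ≡ 2, 2^2 ≡ 4, 2^4 ≡ 16, 2^8 ≡ 256, 2^16 ≡ 6854, 2^32 ≡ 2375, 2^64 ≡ 7153, 2^128 ≡ 24046, 2^256 ≡ 16370, 2^512 ≡ 5547, 2^1024 ≡ 19841, 2^2048 ≡ 26425, 2^4096 ≡ 23507.
7335 = 4096 + 2048 + 1024 + 128 + 32 + 4 + 2 + 1, so 2^7335 ≡ 23507·26425·19841·24046·2375·16·4·2 ≡ 26424 (mod 29341).
x_0 = 2^7335 mod 29341 = 26424.
x_0 is neither 1 nor 29340, so continue squaring.
x_1 = 26424^2 mod 29341 = 29340.
x_1 ≡ −1, so 2 is not a witness.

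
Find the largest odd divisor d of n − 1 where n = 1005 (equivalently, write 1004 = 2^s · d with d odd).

251

Halving: 1004 → 502 → 251; 251 is odd.
So 1004 = 2^2 · 251.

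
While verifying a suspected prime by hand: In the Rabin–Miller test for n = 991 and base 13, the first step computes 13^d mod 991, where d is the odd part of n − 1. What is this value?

n − 1 = 990 = 2^1 · 495, so s = 1 and d = 495.
13^495 mod 991 = 1.

1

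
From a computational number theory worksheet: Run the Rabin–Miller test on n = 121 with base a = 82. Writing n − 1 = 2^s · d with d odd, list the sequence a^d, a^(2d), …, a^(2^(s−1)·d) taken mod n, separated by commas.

n − 1 = 120 = 2^3 · 15, so s = 3 and d = 15.
x_0 = 82^15 mod 121 = 45.
x_1 = 45^2 mod 121 = 89.
x_2 = 89^2 mod 121 = 56.

45, 89, 56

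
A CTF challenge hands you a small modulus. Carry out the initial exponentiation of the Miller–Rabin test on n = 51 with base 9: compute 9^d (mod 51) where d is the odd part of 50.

n − 1 = 50 = 2^1 · 25, so s = 1 and d = 25.
9^25 mod 51 = 9.

9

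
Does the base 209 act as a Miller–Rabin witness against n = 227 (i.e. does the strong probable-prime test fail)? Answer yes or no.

no

n − 1 = 226 = 2^1 · 113, so s = 1 and d = 113.
x_0 = 209^113 mod 227 = 1.
x_0 = 1, so 209 is not a witness.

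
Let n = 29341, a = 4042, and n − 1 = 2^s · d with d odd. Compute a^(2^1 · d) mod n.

n − 1 = 29340 = 2^2 · 7335, so s = 2 and d = 7335.
Repeated squaring mod 29341: 4042^1 ≡ 4042, 4042^2 ≡ 24168, 4042^4 ≡ 937, 4042^8 ≡ 27080, 4042^16 ≡ 6787, 4042^32 ≡ 27340, 4042^64 ≡ 13625, 4042^128 ≡ 118, 4042^256 ≡ 13924, 4042^512 ≡ 21789, 4042^1024 ≡ 23141, 4042^2048 ≡ 3290, 4042^4096 ≡ 26612.
7335 = 4096 + 2048 + 1024 + 128 + 32 + 4 + 2 + 1, so 4042^7335 ≡ 26612·3290·23141·118·27340·937·24168·4042 ≡ 6772 (mod 29341).
x_0 = 6772.
x_1 = 6772^2 mod 29341 = 1.

1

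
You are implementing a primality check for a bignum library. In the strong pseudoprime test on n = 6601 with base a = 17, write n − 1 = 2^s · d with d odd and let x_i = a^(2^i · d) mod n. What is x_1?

n − 1 = 6600 = 2^3 · 825, so s = 3 and d = 825.
Repeated squaring mod 6601: 17^1 ≡ 17, 17^2 ≡ 289, 17^4 ≡ 4309, 17^8 ≡ 5469, 17^16 ≡ 830, 17^32 ≡ 2396, 17^64 ≡ 4547, 17^128 ≡ 877, 17^256 ≡ 3413, 17^512 ≡ 4405.
825 = 512 + 256 + 32 + 16 + 8 + 1, so 17^825 ≡ 4405·3413·2396·830·5469·17 ≡ 5795 (mod 6601).
x_0 = 5795.
x_1 = 5795^2 mod 6601 = 2738.

2738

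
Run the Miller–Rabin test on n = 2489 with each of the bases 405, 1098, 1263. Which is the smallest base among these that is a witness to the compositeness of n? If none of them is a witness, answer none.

405

n − 1 = 2488 = 2^3 · 311, so s = 3 and d = 311.
Base 405: x_0 = 405^311 mod 2489 = 1981. x_0 is neither 1 nor 2488, so continue squaring. x_1 = 1981^2 mod 2489 = 1697. x_2 = 1697^2 mod 2489 = 36. Reached i = s−1 = 2 without hitting −1: 405 is a Miller–Rabin witness and 2489 is composite.
Base 1098: x_0 = 1098^311 mod 2489 = 1408. x_0 is neither 1 nor 2488, so continue squaring. x_1 = 1408^2 mod 2489 = 1220. x_2 = 1220^2 mod 2489 = 2467. Reached i = s−1 = 2 without hitting −1: 1098 is a Miller–Rabin witness and 2489 is composite.
Base 1263: x_0 = 1263^311 mod 2489 = 301. x_0 is neither 1 nor 2488, so continue squaring. x_1 = 301^2 mod 2489 = 997. x_2 = 997^2 mod 2489 = 898. Reached i = s−1 = 2 without hitting −1: 1263 is a Miller–Rabin witness and 2489 is composite.
The smallest witness among the given bases is 405.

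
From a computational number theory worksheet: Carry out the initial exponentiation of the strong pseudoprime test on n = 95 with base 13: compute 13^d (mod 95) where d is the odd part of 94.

2

n − 1 = 94 = 2^1 · 47, so s = 1 and d = 47.
Repeated squaring mod 95: 13^1 ≡ 13, 13^2 ≡ 74, 13^4 ≡ 61, 13^8 ≡ 16, 13^16 ≡ 66, 13^32 ≡ 81.
47 = 32 + 8 + 4 + 2 + 1, so 13^47 ≡ 81·16·61·74·13 ≡ 2 (mod 95).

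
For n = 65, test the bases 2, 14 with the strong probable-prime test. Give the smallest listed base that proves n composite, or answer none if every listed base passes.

2

n − 1 = 64 = 2^6 · 1, so s = 6 and d = 1.
Base 2: x_0 = 2^1 mod 65 = 2. x_0 is neither 1 nor 64, so continue squaring. x_1 = 2^2 mod 65 = 4. x_2 = 4^2 mod 65 = 16. x_3 = 16^2 mod 65 = 61. x_4 = 61^2 mod 65 = 16. x_5 = 16^2 mod 65 = 61. Reached i = s−1 = 5 without hitting −1: 2 is a Miller–Rabin witness and 65 is composite.
Base 14: x_0 = 14^1 mod 65 = 14. x_0 is neither 1 nor 64, so continue squaring. x_1 = 14^2 mod 65 = 1. x_1 = 1 but x_0 ≠ ±1, a nontrivial square root of 1 — 14 is a witness and 65 is composite.
The smallest witness among the given bases is 2.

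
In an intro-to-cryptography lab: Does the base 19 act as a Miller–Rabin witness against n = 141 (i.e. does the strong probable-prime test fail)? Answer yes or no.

n − 1 = 140 = 2^2 · 35, so s = 2 and d = 35.
Repeated squaring mod 141: 19^1 ≡ 19, 19^2 ≡ 79, 19^4 ≡ 37, 19^8 ≡ 100, 19^16 ≡ 130, 19^32 ≡ 121.
35 = 32 + 2 + 1, so 19^35 ≡ 121·79·19 ≡ 13 (mod 141).
x_0 = 19^35 mod 141 = 13.
x_0 is neither 1 nor 140, so continue squaring.
x_1 = 13^2 mod 141 = 28.
Reached i = s−1 = 1 without hitting −1: 19 is a Miller–Rabin witness and 141 is composite.

yes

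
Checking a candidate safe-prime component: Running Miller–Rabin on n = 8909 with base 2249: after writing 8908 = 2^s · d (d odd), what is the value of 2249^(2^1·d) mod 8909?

n − 1 = 8908 = 2^2 · 2227, so s = 2 and d = 2227.
x_0 = 2249^2227 mod 8909 = 3737.
x_1 = 3737^2 mod 8909 = 4766.

4766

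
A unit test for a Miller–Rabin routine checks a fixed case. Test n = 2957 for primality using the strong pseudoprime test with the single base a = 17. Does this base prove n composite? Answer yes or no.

no

n − 1 = 2956 = 2^2 · 739, so s = 2 and d = 739.
x_0 = 17^739 mod 2957 = 1.
x_0 = 1, so 17 is not a witness.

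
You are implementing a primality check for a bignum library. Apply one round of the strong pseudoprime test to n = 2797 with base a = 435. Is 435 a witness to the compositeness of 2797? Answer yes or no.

n − 1 = 2796 = 2^2 · 699, so s = 2 and d = 699.
x_0 = 435^699 mod 2797 = 2194.
x_0 is neither 1 nor 2796, so continue squaring.
x_1 = 2194^2 mod 2797 = 2796.
x_1 ≡ −1, so 435 is not a witness.

no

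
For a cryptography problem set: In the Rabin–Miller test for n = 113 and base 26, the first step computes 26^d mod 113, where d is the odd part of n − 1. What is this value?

n − 1 = 112 = 2^4 · 7, so s = 4 and d = 7.
26^7 mod 113 = 18.

18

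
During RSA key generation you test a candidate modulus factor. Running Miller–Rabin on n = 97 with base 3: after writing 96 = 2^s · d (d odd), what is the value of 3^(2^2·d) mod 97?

75

n − 1 = 96 = 2^5 · 3, so s = 5 and d = 3.
x_0 = 3^3 mod 97 = 27.
x_1 = 27^2 mod 97 = 50.
x_2 = 50^2 mod 97 = 75.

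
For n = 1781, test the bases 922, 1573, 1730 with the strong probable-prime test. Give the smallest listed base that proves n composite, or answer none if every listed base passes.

922

n − 1 = 1780 = 2^2 · 445, so s = 2 and d = 445.
Base 922: x_0 = 922^445 mod 1781 = 922. x_0 is neither 1 nor 1780, so continue squaring. x_1 = 922^2 mod 1781 = 547. Reached i = s−1 = 1 without hitting −1: 922 is a Miller–Rabin witness and 1781 is composite.
Base 1573: x_0 = 1573^445 mod 1781 = 13. x_0 is neither 1 nor 1780, so continue squaring. x_1 = 13^2 mod 1781 = 169. Reached i = s−1 = 1 without hitting −1: 1573 is a Miller–Rabin witness and 1781 is composite.
Base 1730: x_0 = 1730^445 mod 1781 = 1171. x_0 is neither 1 nor 1780, so continue squaring. x_1 = 1171^2 mod 1781 = 1652. Reached i = s−1 = 1 without hitting −1: 1730 is a Miller–Rabin witness and 1781 is composite.
The smallest witness among the given bases is 922.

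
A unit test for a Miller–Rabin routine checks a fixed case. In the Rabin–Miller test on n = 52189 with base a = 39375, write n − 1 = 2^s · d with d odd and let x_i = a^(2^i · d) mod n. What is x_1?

1

n − 1 = 52188 = 2^2 · 13047, so s = 2 and d = 13047.
x_0 = 39375^13047 mod 52189 = 1.
x_1 = 1^2 mod 52189 = 1.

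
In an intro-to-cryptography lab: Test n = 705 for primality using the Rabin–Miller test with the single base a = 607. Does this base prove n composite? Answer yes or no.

yes

n − 1 = 704 = 2^6 · 11, so s = 6 and d = 11.
x_0 = 607^11 mod 705 = 493.
x_0 is neither 1 nor 704, so continue squaring.
x_1 = 493^2 mod 705 = 529.
x_2 = 529^2 mod 705 = 661.
x_3 = 661^2 mod 705 = 526.
x_4 = 526^2 mod 705 = 316.
x_5 = 316^2 mod 705 = 451.
Reached i = s−1 = 5 without hitting −1: 607 is a Miller–Rabin witness and 705 is composite.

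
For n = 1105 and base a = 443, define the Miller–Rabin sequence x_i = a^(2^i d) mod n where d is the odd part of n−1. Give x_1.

664

n − 1 = 1104 = 2^4 · 69, so s = 4 and d = 69.
Repeated squaring mod 1105: 443^1 ≡ 443, 443^2 ≡ 664, 443^4 ≡ 1, 443^8 ≡ 1, 443^16 ≡ 1, 443^32 ≡ 1, 443^64 ≡ 1.
69 = 64 + 4 + 1, so 443^69 ≡ 1·1·443 ≡ 443 (mod 1105).
x_0 = 443.
x_1 = 443^2 mod 1105 = 664.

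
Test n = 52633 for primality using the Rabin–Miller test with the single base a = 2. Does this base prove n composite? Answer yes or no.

n − 1 = 52632 = 2^3 · 6579, so s = 3 and d = 6579.
x_0 = 2^6579 mod 52633 = 1.
x_0 = 1, so 2 is not a witness.

no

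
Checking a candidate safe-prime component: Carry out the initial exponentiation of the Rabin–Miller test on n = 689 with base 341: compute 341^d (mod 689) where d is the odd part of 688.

666

n − 1 = 688 = 2^4 · 43, so s = 4 and d = 43.
By repeated squaring, 341^43 ≡ 666 (mod 689).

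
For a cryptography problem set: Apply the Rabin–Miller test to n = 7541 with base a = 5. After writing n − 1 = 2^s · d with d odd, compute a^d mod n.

1

n − 1 = 7540 = 2^2 · 1885, so s = 2 and d = 1885.
5^1885 mod 7541 = 1.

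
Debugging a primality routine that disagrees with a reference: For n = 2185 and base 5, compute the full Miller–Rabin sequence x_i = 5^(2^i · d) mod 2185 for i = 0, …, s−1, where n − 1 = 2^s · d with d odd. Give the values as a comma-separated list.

n − 1 = 2184 = 2^3 · 273, so s = 3 and d = 273.
x_0 = 5^273 mod 2185 = 885.
x_1 = 885^2 mod 2185 = 995.
x_2 = 995^2 mod 2185 = 220.

885, 995, 220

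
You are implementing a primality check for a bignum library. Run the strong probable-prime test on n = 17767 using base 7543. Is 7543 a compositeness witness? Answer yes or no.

yes

n − 1 = 17766 = 2^1 · 8883, so s = 1 and d = 8883.
Repeated squaring mod 17767: 7543^1 ≡ 7543, 7543^2 ≡ 6915, 7543^4 ≡ 6228, 7543^8 ≡ 2623, 7543^16 ≡ 4300, 7543^32 ≡ 12320, 7543^64 ≡ 16686, 7543^128 ≡ 13706, 7543^256 ≡ 3945, 7543^512 ≡ 16900, 7543^1024 ≡ 5475, 7543^2048 ≡ 2696, 7543^4096 ≡ 1713, 7543^8192 ≡ 2814.
8883 = 8192 + 512 + 128 + 32 + 16 + 2 + 1, so 7543^8883 ≡ 2814·16900·13706·12320·4300·6915·7543 ≡ 1200 (mod 17767).
x_0 = 7543^8883 mod 17767 = 1200.
x_0 ∉ {1, 17766} and s = 1, so 7543 is a Miller–Rabin witness and 17767 is composite.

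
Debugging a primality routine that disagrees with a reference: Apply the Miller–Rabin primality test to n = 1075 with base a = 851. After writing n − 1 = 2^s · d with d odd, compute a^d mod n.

n − 1 = 1074 = 2^1 · 537, so s = 1 and d = 537.
851^537 mod 1075 = 801.

801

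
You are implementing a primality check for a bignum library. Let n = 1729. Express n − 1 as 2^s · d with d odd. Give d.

Halving: 1728 → 864 → 432 → 216 → 108 → 54 → 27; 27 is odd.
So 1728 = 2^6 · 27.

27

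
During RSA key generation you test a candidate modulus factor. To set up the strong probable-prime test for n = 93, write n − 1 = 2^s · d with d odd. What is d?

Halving: 92 → 46 → 23; 23 is odd.
So 92 = 2^2 · 23.

23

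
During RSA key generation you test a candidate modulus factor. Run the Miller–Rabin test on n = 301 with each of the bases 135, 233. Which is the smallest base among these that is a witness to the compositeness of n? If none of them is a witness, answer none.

233

n − 1 = 300 = 2^2 · 75, so s = 2 and d = 75.
Base 135: x_0 = 135^75 mod 301 = 1. x_0 = 1, so 135 is not a witness.
Base 233: x_0 = 233^75 mod 301 = 211. x_0 is neither 1 nor 300, so continue squaring. x_1 = 211^2 mod 301 = 274. Reached i = s−1 = 1 without hitting −1: 233 is a Miller–Rabin witness and 301 is composite.
The smallest witness among the given bases is 233.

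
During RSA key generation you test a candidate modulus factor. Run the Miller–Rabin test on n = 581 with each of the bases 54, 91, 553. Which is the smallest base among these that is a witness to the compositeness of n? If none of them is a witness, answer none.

54

n − 1 = 580 = 2^2 · 145, so s = 2 and d = 145.
Base 54: x_0 = 54^145 mod 581 = 551. x_0 is neither 1 nor 580, so continue squaring. x_1 = 551^2 mod 581 = 319. Reached i = s−1 = 1 without hitting −1: 54 is a Miller–Rabin witness and 581 is composite.
Base 91: x_0 = 91^145 mod 581 = 105. x_0 is neither 1 nor 580, so continue squaring. x_1 = 105^2 mod 581 = 567. Reached i = s−1 = 1 without hitting −1: 91 is a Miller–Rabin witness and 581 is composite.
Base 553: x_0 = 553^145 mod 581 = 315. x_0 is neither 1 nor 580, so continue squaring. x_1 = 315^2 mod 581 = 455. Reached i = s−1 = 1 without hitting −1: 553 is a Miller–Rabin witness and 581 is composite.
The smallest witness among the given bases is 54.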